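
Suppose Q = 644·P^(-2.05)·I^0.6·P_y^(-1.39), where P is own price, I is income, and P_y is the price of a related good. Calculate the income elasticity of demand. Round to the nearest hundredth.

For a Cobb–Douglas (constant-elasticity) form Q = A·I^α·…, the elasticity with respect to I equals the exponent α at every point.
Here the exponent on I is 0.6, so the income elasticity of demand is 0.60.

0.60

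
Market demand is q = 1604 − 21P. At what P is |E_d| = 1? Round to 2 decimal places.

38.19

For linear demand q = a − bP, E = −bP/(a − bP). |E| = 1 ⇒ bP = a − bP ⇒ P = a/(2b).
P = 1604/(2·21) ≈ 38.19.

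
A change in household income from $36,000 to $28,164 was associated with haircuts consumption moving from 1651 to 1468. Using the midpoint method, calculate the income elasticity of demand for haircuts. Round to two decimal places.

0.48

%ΔQ = (1468 − 1651)/[(1651+1468)/2] = -183/1559.5 ≈ -0.1173.
%ΔM = (28,164 − 36,000)/[(36,000+28,164)/2] = -7836/32082 ≈ -0.2442.
E_I = %ΔQ/%ΔM ≈ 0.48.
E_I ∈ (0,1): normal good (necessity).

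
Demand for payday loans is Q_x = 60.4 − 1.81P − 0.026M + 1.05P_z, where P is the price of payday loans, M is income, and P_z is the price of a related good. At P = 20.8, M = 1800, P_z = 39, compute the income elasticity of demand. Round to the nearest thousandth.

First evaluate Q_x: 60.4 − 1.81(20.8) − 0.026(1800) + 1.05(39) = 60.4 − 37.648 − 46.8 + 40.95 = 16.902.
∂Q_x/∂M = −0.026, so E_I = -0.026·(1800/16.902) ≈ -2.769.
E_I < 0: inferior good.

-2.769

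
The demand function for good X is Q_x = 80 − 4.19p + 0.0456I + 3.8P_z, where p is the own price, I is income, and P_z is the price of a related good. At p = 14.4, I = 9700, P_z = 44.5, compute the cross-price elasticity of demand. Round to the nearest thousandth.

First evaluate Q_x: 80 − 4.19(14.4) + 0.0456(9700) + 3.8(44.5) = 80 − 60.336 + 442.32 + 169.1 = 631.084.
∂Q_x/∂P_z = +3.8, so E_xy = 3.8·(44.5/631.084) ≈ 0.268.
E_xy > 0: the goods are substitutes.

0.268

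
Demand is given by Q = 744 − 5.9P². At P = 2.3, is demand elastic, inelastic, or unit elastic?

inelastic

At P = 2.3, Q = 712.789.
dQ/dP = −2·5.9·P = −27.14.
Point elasticity E = (dQ/dP)·(P/Q) = -27.14 × 2.3/712.789 ≈ -0.088.
|E| ≈ 0.088 < 1, so demand is inelastic.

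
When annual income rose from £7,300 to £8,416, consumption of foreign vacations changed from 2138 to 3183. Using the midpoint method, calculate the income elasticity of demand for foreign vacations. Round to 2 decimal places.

2.77

%ΔQ = (3183 − 2138)/[(2138+3183)/2] = 1045/2660.5 ≈ 0.3928.
%ΔI = (8,416 − 7,300)/[(7,300+8,416)/2] = 1116/7858 ≈ 0.1420.
E_I = %ΔQ/%ΔI ≈ 2.77.
E_I > 1: normal good (luxury).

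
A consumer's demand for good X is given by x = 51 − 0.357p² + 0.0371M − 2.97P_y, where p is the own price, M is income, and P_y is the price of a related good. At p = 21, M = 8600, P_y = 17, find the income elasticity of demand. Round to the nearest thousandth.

1.968

x = 51 − 0.357(21)² + 0.0371(8600) − 2.97(17) = 51 − 157.437 + 319.06 − 50.49 = 162.133.
∂x/∂M = +0.0371, so E_I = 0.0371·(8600/162.133) ≈ 1.968.
E_I > 1: normal good (luxury).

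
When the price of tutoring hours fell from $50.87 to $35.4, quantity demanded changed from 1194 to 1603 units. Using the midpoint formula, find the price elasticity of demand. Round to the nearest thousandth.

%Δq = (1603 − 1194)/[(1194 + 1603)/2] = 409/1398.5 ≈ 0.2925.
%Δp = (35.4 − 50.87)/[(50.87 + 35.4)/2] = -15.47/43.135 ≈ -0.3586.
Arc elasticity E = %Δq/%Δp ≈ 0.2925/-0.3586 ≈ -0.815.
|E| < 1: demand is inelastic over this range.

-0.815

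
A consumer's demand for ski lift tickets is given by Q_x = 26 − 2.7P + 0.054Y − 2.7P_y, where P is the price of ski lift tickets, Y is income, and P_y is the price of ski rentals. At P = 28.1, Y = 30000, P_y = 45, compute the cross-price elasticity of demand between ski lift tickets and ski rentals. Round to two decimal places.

Substituting, Q_x = 26 − 2.7(28.1) + 0.054(30000) − 2.7(45) = 26 − 75.87 + 1620 − 121.5 = 1448.63.
∂Q_x/∂P_y = −2.7, so E_xy = -2.7·(45/1448.63) ≈ -0.08.
E_xy < 0: the goods are complements.

-0.08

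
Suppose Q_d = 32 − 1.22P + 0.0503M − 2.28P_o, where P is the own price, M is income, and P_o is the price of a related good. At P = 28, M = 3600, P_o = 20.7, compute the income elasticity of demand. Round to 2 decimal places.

1.37

Q_d = 32 − 1.22(28) + 0.0503(3600) − 2.28(20.7) = 32 − 34.16 + 181.08 − 47.196 = 131.724.
∂Q_d/∂M = +0.0503, so E_I = 0.0503·(3600/131.724) ≈ 1.37.
E_I > 1: normal good (luxury).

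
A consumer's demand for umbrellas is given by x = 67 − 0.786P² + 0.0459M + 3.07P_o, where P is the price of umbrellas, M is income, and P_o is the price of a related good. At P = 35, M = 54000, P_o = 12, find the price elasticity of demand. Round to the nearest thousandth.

-1.189

Evaluating quantity at (P, M, P_o) gives x = 67 − 0.786(35)² + 0.0459(54000) + 3.07(12) = 67 − 962.85 + 2478.6 + 36.84 = 1619.59.
∂x/∂P = −2·0.786·P = -55.02, so E_p = -55.02·(35/1619.59) ≈ -1.189.
|E_p| > 1: demand is elastic.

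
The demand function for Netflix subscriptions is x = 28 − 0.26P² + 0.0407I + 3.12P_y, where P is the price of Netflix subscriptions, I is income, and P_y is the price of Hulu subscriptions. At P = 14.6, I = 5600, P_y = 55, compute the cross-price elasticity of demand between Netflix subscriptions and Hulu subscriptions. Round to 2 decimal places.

Evaluating quantity at (P, I, P_y) gives x = 28 − 0.26(14.6)² + 0.0407(5600) + 3.12(55) = 28 − 55.4216 + 227.92 + 171.6 = 372.0984.
∂x/∂P_y = +3.12, so E_xy = 3.12·(55/372.0984) ≈ 0.46.
E_xy > 0: the goods are substitutes.

0.46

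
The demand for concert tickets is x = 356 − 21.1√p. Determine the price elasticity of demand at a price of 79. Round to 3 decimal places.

At p = 79, x = 168.4591.
dx/dp = −21.1/(2√p) = −21.1/(2·8.8882).
Point elasticity E = (dx/dp)·(p/x) = -1.187 × 79/168.4591 ≈ -0.557.
|E| < 1, so demand is inelastic at this price.

-0.557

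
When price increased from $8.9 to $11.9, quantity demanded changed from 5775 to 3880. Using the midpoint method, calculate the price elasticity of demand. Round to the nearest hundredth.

%Δq = (3880 − 5775)/[(5775 + 3880)/2] = -1895/4827.5 ≈ -0.3925.
%ΔP = (11.9 − 8.9)/[(8.9 + 11.9)/2] = 3/10.4 ≈ 0.2885.
Arc elasticity E = %Δq/%ΔP ≈ -0.3925/0.2885 ≈ -1.36.
|E| > 1: demand is elastic over this range.

-1.36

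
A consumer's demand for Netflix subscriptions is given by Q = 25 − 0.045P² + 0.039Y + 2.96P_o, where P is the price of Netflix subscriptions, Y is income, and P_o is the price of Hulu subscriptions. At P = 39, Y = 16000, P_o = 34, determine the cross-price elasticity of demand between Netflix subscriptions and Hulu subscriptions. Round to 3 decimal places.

Q = 25 − 0.045(39)² + 0.039(16000) + 2.96(34) = 25 − 68.445 + 624 + 100.64 = 681.195.
∂Q/∂P_o = +2.96, so E_xy = 2.96·(34/681.195) ≈ 0.148.
E_xy > 0: the goods are substitutes.

0.148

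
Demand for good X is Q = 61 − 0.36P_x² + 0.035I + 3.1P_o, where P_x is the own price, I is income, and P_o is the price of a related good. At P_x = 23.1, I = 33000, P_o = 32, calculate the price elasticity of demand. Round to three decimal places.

-0.342

Substituting, Q = 61 − 0.36(23.1)² + 0.035(33000) + 3.1(32) = 61 − 192.0996 + 1155 + 99.2 = 1123.1004.
∂Q/∂P_x = −2·0.36·P_x = -16.632, so E_p = -16.632·(23.1/1123.1004) ≈ -0.342.
|E_p| < 1: demand is inelastic.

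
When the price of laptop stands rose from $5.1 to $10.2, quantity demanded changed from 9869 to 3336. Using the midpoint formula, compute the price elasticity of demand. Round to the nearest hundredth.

-1.48

%ΔQ = (3336 − 9869)/[(9869 + 3336)/2] = -6533/6602.5 ≈ -0.9895.
%ΔP = (10.2 − 5.1)/[(5.1 + 10.2)/2] = 5.1/7.65 ≈ 0.6667.
Arc elasticity E = %ΔQ/%ΔP ≈ -0.9895/0.6667 ≈ -1.48.
|E| > 1: demand is elastic over this range.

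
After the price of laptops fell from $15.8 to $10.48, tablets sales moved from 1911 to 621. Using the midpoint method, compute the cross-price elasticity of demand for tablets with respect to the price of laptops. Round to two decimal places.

2.52

%ΔQ_x = (621 − 1911)/[(1911+621)/2] = -1290/1266 ≈ -1.0190.
%ΔP_y = (10.48 − 15.8)/[(15.8+10.48)/2] ≈ -0.4049.
E_xy = -1.0190/-0.4049 ≈ 2.52.
E_xy > 0, so tablets and laptops are substitutes.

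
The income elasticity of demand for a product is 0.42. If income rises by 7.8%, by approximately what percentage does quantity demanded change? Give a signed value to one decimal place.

3.3

%ΔQ ≈ E × %ΔI = (0.42) × (7.8%) ≈ 3.3%.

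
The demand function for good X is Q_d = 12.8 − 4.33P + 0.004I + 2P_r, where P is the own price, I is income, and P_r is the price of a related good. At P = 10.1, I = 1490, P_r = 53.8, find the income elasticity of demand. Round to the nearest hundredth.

0.07

Evaluating quantity at (P, I, P_r) gives Q_d = 12.8 − 4.33(10.1) + 0.004(1490) + 2(53.8) = 12.8 − 43.733 + 5.96 + 107.6 = 82.627.
∂Q_d/∂I = +0.004, so E_I = 0.004·(1490/82.627) ≈ 0.07.
E_I ∈ (0,1): normal good (necessity).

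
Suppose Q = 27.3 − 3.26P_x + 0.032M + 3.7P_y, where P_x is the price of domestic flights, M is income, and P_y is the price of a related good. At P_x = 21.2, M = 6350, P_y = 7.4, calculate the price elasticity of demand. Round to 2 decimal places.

At the given point, Q = 27.3 − 3.26(21.2) + 0.032(6350) + 3.7(7.4) = 27.3 − 69.112 + 203.2 + 27.38 = 188.768.
∂Q/∂P_x = −3.26, so E_p = (−3.26)·(21.2/188.768) ≈ -0.37.
|E_p| < 1: demand is inelastic.

-0.37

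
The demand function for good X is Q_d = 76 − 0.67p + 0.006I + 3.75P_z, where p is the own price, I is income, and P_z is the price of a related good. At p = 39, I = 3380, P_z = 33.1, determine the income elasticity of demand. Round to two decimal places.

0.10

At the given point, Q_d = 76 − 0.67(39) + 0.006(3380) + 3.75(33.1) = 76 − 26.13 + 20.28 + 124.125 = 194.275.
∂Q_d/∂I = +0.006, so E_I = 0.006·(3380/194.275) ≈ 0.10.
E_I ∈ (0,1): normal good (necessity).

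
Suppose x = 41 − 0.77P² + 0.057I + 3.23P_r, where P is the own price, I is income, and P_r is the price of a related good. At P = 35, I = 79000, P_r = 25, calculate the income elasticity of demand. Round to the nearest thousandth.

1.223

At the given point, x = 41 − 0.77(35)² + 0.057(79000) + 3.23(25) = 41 − 943.25 + 4503 + 80.75 = 3681.5.
∂x/∂I = +0.057, so E_I = 0.057·(79000/3681.5) ≈ 1.223.
E_I > 1: normal good (luxury).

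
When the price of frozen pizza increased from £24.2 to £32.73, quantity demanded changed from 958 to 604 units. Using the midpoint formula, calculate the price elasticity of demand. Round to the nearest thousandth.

%ΔQ = (604 − 958)/[(958 + 604)/2] = -354/781 ≈ -0.4533.
%ΔP = (32.73 − 24.2)/[(24.2 + 32.73)/2] = 8.53/28.465 ≈ 0.2997.
Arc elasticity E = %ΔQ/%ΔP ≈ -0.4533/0.2997 ≈ -1.513.
|E| > 1: demand is elastic over this range.

-1.513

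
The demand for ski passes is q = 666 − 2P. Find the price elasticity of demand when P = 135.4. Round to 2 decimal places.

-0.69

At P = 135.4, q = 395.2.
dq/dP = −2.
Point elasticity E = (dq/dP)·(P/q) = -2 × 135.4/395.2 ≈ -0.69.
|E| < 1, so demand is inelastic at this price.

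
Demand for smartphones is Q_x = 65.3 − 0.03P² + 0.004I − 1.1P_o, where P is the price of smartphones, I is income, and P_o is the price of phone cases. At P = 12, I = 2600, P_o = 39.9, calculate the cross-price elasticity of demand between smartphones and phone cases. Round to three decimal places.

-1.597

Evaluating quantity at (P, I, P_o) gives Q_x = 65.3 − 0.03(12)² + 0.004(2600) − 1.1(39.9) = 65.3 − 4.32 + 10.4 − 43.89 = 27.49.
∂Q_x/∂P_o = −1.1, so E_xy = -1.1·(39.9/27.49) ≈ -1.597.
E_xy < 0: the goods are complements.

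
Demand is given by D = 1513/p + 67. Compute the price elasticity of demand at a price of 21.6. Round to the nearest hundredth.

-0.51

At p = 21.6, D = 137.0463.
dD/dp = −1513/p² = −3.2429.
Point elasticity E = (dD/dp)·(p/D) = -3.2429 × 21.6/137.0463 ≈ -0.51.
|E| < 1, so demand is inelastic at this price.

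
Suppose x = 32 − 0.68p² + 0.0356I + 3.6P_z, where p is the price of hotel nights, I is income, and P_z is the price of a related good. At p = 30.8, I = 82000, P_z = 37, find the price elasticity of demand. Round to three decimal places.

-0.529

Substituting, x = 32 − 0.68(30.8)² + 0.0356(82000) + 3.6(37) = 32 − 645.0752 + 2919.2 + 133.2 = 2439.3248.
∂x/∂p = −2·0.68·p = -41.888, so E_p = -41.888·(30.8/2439.3248) ≈ -0.529.
|E_p| < 1: demand is inelastic.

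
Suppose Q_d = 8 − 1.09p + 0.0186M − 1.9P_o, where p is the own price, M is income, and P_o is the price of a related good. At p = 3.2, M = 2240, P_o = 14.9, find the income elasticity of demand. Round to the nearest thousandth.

2.332

First evaluate Q_d: 8 − 1.09(3.2) + 0.0186(2240) − 1.9(14.9) = 8 − 3.488 + 41.664 − 28.31 = 17.866.
∂Q_d/∂M = +0.0186, so E_I = 0.0186·(2240/17.866) ≈ 2.332.
E_I > 1: normal good (luxury).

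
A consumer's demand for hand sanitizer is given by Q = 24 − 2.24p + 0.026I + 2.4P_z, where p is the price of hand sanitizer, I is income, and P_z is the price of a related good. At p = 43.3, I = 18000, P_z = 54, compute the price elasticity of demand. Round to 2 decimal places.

At the given point, Q = 24 − 2.24(43.3) + 0.026(18000) + 2.4(54) = 24 − 96.992 + 468 + 129.6 = 524.608.
∂Q/∂p = −2.24, so E_p = (−2.24)·(43.3/524.608) ≈ -0.18.
|E_p| < 1: demand is inelastic.

-0.18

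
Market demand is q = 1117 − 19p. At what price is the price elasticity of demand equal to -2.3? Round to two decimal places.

40.97

Set −bp/(a − bp) = −2.3 ⇒ bp = 2.3(a − bp) ⇒ bp(1+2.3) = 2.3·a.
p = 2.3·1117/(19·3.3) ≈ 40.97.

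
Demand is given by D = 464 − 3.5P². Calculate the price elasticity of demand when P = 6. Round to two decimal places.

-0.75

At P = 6, D = 338.
dD/dP = −2·3.5·P = −42.
Point elasticity E = (dD/dP)·(P/D) = -42 × 6/338 ≈ -0.75.
|E| < 1, so demand is inelastic at this price.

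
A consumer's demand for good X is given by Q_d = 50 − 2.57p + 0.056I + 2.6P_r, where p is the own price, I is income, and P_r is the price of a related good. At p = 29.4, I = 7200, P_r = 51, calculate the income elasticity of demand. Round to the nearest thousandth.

Substituting, Q_d = 50 − 2.57(29.4) + 0.056(7200) + 2.6(51) = 50 − 75.558 + 403.2 + 132.6 = 510.242.
∂Q_d/∂I = +0.056, so E_I = 0.056·(7200/510.242) ≈ 0.790.
E_I ∈ (0,1): normal good (necessity).

0.790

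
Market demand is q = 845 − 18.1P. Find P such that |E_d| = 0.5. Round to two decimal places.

Set −bP/(a − bP) = −0.5 ⇒ bP = 0.5(a − bP) ⇒ bP(1+0.5) = 0.5·a.
P = 0.5·845/(18.1·1.5) ≈ 15.56.

15.56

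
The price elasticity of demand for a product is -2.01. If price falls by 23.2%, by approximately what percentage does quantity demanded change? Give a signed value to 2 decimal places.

46.63

%ΔQ ≈ E × %ΔP = (-2.01) × (-23.2%) ≈ 46.63%.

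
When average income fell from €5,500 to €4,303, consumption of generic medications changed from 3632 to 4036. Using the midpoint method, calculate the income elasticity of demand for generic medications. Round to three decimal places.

%ΔQ = (4036 − 3632)/[(3632+4036)/2] = 404/3834 ≈ 0.1054.
%ΔM = (4,303 − 5,500)/[(5,500+4,303)/2] = -1197/4901.5 ≈ -0.2442.
E_I = %ΔQ/%ΔM ≈ -0.431.
E_I < 0: inferior good.

-0.431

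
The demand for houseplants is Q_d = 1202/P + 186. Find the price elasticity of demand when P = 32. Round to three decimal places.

At P = 32, Q_d = 223.5625.
dQ_d/dP = −1202/P² = −1.1738.
Point elasticity E = (dQ_d/dP)·(P/Q_d) = -1.1738 × 32/223.5625 ≈ -0.168.
|E| < 1, so demand is inelastic at this price.

-0.168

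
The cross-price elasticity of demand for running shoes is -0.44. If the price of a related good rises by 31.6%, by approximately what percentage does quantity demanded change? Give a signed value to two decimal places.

%ΔQ ≈ E × %ΔP_y = (-0.44) × (31.6%) ≈ -13.90%.

-13.90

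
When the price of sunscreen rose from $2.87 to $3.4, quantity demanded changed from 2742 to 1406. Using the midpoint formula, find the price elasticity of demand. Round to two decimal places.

%ΔQ = (1406 − 2742)/[(2742 + 1406)/2] = -1336/2074 ≈ -0.6442.
%Δp = (3.4 − 2.87)/[(2.87 + 3.4)/2] = 0.53/3.135 ≈ 0.1691.
Arc elasticity E = %ΔQ/%Δp ≈ -0.6442/0.1691 ≈ -3.81.
|E| > 1: demand is elastic over this range.

-3.81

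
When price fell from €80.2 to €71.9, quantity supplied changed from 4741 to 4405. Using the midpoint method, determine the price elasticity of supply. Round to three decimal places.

%Δq = (4405 − 4741)/[(4741 + 4405)/2] = -336/4573 ≈ -0.0735.
%Δp = (71.9 − 80.2)/[(80.2 + 71.9)/2] = -8.3/76.05 ≈ -0.1091.
Arc elasticity E = %Δq/%Δp ≈ -0.0735/-0.1091 ≈ 0.673.
|E| < 1: supply is inelastic over this range.

0.673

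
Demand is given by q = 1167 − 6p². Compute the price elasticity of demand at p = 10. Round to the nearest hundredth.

At p = 10, q = 567.
dq/dp = −2·6·p = −120.
Point elasticity E = (dq/dp)·(p/q) = -120 × 10/567 ≈ -2.12.
|E| > 1, so demand is elastic at this price.

-2.12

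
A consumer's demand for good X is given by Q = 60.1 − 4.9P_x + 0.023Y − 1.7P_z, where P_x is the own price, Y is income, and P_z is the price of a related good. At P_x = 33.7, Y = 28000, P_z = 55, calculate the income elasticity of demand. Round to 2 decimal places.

1.45

At the given point, Q = 60.1 − 4.9(33.7) + 0.023(28000) − 1.7(55) = 60.1 − 165.13 + 644 − 93.5 = 445.47.
∂Q/∂Y = +0.023, so E_I = 0.023·(28000/445.47) ≈ 1.45.
E_I > 1: normal good (luxury).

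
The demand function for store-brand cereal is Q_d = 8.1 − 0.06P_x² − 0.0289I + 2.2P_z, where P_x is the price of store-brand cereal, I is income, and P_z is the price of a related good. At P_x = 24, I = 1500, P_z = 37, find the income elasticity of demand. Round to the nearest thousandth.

At the given point, Q_d = 8.1 − 0.06(24)² − 0.0289(1500) + 2.2(37) = 8.1 − 34.56 − 43.35 + 81.4 = 11.59.
∂Q_d/∂I = −0.0289, so E_I = -0.0289·(1500/11.59) ≈ -3.740.
E_I < 0: inferior good.

-3.740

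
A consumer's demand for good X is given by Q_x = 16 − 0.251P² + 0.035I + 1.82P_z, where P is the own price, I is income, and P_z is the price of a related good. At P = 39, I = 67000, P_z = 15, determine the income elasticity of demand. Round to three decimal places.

1.169

At the given point, Q_x = 16 − 0.251(39)² + 0.035(67000) + 1.82(15) = 16 − 381.771 + 2345 + 27.3 = 2006.529.
∂Q_x/∂I = +0.035, so E_I = 0.035·(67000/2006.529) ≈ 1.169.
E_I > 1: normal good (luxury).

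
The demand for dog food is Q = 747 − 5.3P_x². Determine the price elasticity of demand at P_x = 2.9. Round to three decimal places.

-0.127

At P_x = 2.9, Q = 702.427.
dQ/dP_x = −2·5.3·P_x = −30.74.
Point elasticity E = (dQ/dP_x)·(P_x/Q) = -30.74 × 2.9/702.427 ≈ -0.127.
|E| < 1, so demand is inelastic at this price.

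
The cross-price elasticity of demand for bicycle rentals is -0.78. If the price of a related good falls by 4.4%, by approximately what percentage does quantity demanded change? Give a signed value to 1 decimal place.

3.4

%ΔQ ≈ E × %ΔP_y = (-0.78) × (-4.4%) ≈ 3.4%.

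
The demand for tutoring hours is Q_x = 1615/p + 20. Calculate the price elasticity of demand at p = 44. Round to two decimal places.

At p = 44, Q_x = 56.7045.
dQ_x/dp = −1615/p² = −0.8342.
Point elasticity E = (dQ_x/dp)·(p/Q_x) = -0.8342 × 44/56.7045 ≈ -0.65.
|E| < 1, so demand is inelastic at this price.

-0.65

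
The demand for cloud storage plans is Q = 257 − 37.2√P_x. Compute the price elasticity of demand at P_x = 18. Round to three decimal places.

-0.796

At P_x = 18, Q = 99.1738.
dQ/dP_x = −37.2/(2√P_x) = −37.2/(2·4.2426).
Point elasticity E = (dQ/dP_x)·(P_x/Q) = -4.3841 × 18/99.1738 ≈ -0.796.
|E| < 1, so demand is inelastic at this price.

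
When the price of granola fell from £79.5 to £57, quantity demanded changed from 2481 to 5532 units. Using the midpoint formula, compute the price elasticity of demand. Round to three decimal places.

-2.310

%Δq = (5532 − 2481)/[(2481 + 5532)/2] = 3051/4006.5 ≈ 0.7615.
%Δp = (57 − 79.5)/[(79.5 + 57)/2] = -22.5/68.25 ≈ -0.3297.
Arc elasticity E = %Δq/%Δp ≈ 0.7615/-0.3297 ≈ -2.310.
|E| > 1: demand is elastic over this range.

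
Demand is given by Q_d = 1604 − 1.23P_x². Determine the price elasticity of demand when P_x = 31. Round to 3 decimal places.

-5.602

At P_x = 31, Q_d = 421.97.
dQ_d/dP_x = −2·1.23·P_x = −76.26.
Point elasticity E = (dQ_d/dP_x)·(P_x/Q_d) = -76.26 × 31/421.97 ≈ -5.602.
|E| > 1, so demand is elastic at this price.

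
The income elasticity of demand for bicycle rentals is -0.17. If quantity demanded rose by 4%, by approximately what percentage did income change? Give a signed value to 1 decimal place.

%ΔQ ≈ E × %ΔI ⇒ %ΔI = %ΔQ / E = (4%)/(-0.17) ≈ -23.5%.

-23.5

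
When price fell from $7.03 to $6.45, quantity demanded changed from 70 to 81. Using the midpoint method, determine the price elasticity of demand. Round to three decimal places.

%ΔQ = (81 − 70)/[(70 + 81)/2] = 11/75.5 ≈ 0.1457.
%Δp = (6.45 − 7.03)/[(7.03 + 6.45)/2] = -0.58/6.74 ≈ -0.0861.
Arc elasticity E = %ΔQ/%Δp ≈ 0.1457/-0.0861 ≈ -1.693.
|E| > 1: demand is elastic over this range.

-1.693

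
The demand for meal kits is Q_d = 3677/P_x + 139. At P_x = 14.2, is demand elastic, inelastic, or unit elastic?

inelastic

At P_x = 14.2, Q_d = 397.9437.
dQ_d/dP_x = −3677/P_x² = −18.2355.
Point elasticity E = (dQ_d/dP_x)·(P_x/Q_d) = -18.2355 × 14.2/397.9437 ≈ -0.651.
|E| ≈ 0.651 < 1, so demand is inelastic.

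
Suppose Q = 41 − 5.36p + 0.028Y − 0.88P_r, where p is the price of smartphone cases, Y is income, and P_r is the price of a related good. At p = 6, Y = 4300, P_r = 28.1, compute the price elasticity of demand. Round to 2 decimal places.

-0.31

Substituting, Q = 41 − 5.36(6) + 0.028(4300) − 0.88(28.1) = 41 − 32.16 + 120.4 − 24.728 = 104.512.
∂Q/∂p = −5.36, so E_p = (−5.36)·(6/104.512) ≈ -0.31.
|E_p| < 1: demand is inelastic.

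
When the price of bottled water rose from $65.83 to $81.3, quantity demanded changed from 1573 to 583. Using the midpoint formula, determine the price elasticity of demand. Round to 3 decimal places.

%ΔQ = (583 − 1573)/[(1573 + 583)/2] = -990/1078 ≈ -0.9184.
%ΔP = (81.3 − 65.83)/[(65.83 + 81.3)/2] = 15.47/73.565 ≈ 0.2103.
Arc elasticity E = %ΔQ/%ΔP ≈ -0.9184/0.2103 ≈ -4.367.
|E| > 1: demand is elastic over this range.

-4.367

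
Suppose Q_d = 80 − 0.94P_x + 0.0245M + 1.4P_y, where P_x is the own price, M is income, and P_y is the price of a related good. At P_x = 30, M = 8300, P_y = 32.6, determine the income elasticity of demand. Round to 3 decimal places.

Q_d = 80 − 0.94(30) + 0.0245(8300) + 1.4(32.6) = 80 − 28.2 + 203.35 + 45.64 = 300.79.
∂Q_d/∂M = +0.0245, so E_I = 0.0245·(8300/300.79) ≈ 0.676.
E_I ∈ (0,1): normal good (necessity).

0.676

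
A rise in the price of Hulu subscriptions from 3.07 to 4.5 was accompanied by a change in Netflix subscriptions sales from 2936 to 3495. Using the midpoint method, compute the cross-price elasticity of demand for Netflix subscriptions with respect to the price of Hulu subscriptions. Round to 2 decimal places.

%ΔQ_x = (3495 − 2936)/[(2936+3495)/2] = 559/3215.5 ≈ 0.1738.
%ΔP_y = (4.5 − 3.07)/[(3.07+4.5)/2] ≈ 0.3778.
E_xy = 0.1738/0.3778 ≈ 0.46.
E_xy > 0, so Netflix subscriptions and Hulu subscriptions are substitutes.

0.46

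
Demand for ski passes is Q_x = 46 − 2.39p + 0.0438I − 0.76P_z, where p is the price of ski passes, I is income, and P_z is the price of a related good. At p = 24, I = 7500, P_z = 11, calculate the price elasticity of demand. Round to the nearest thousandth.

-0.186

At the given point, Q_x = 46 − 2.39(24) + 0.0438(7500) − 0.76(11) = 46 − 57.36 + 328.5 − 8.36 = 308.78.
∂Q_x/∂p = −2.39, so E_p = (−2.39)·(24/308.78) ≈ -0.186.
|E_p| < 1: demand is inelastic.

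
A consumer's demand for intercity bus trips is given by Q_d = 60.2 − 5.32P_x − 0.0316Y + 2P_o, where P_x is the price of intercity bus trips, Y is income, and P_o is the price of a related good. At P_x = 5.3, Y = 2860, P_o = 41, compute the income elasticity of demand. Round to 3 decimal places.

-3.825

At the given point, Q_d = 60.2 − 5.32(5.3) − 0.0316(2860) + 2(41) = 60.2 − 28.196 − 90.376 + 82 = 23.628.
∂Q_d/∂Y = −0.0316, so E_I = -0.0316·(2860/23.628) ≈ -3.825.
E_I < 0: inferior good.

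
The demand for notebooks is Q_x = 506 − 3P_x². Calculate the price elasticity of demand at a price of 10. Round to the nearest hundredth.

At P_x = 10, Q_x = 206.
dQ_x/dP_x = −2·3·P_x = −60.
Point elasticity E = (dQ_x/dP_x)·(P_x/Q_x) = -60 × 10/206 ≈ -2.91.
|E| > 1, so demand is elastic at this price.

-2.91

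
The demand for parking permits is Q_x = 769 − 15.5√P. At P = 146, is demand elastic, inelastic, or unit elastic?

inelastic

At P = 146, Q_x = 581.7128.
dQ_x/dP = −15.5/(2√P) = −15.5/(2·12.083).
Point elasticity E = (dQ_x/dP)·(P/Q_x) = -0.6414 × 146/581.7128 ≈ -0.161.
|E| ≈ 0.161 < 1, so demand is inelastic.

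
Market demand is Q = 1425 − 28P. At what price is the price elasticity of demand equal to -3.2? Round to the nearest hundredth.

38.78

Set −bP/(a − bP) = −3.2 ⇒ bP = 3.2(a − bP) ⇒ bP(1+3.2) = 3.2·a.
P = 3.2·1425/(28·4.2) ≈ 38.78.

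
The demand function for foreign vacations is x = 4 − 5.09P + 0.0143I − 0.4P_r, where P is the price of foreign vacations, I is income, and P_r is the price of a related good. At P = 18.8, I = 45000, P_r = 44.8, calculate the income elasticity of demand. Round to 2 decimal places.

1.21

First evaluate x: 4 − 5.09(18.8) + 0.0143(45000) − 0.4(44.8) = 4 − 95.692 + 643.5 − 17.92 = 533.888.
∂x/∂I = +0.0143, so E_I = 0.0143·(45000/533.888) ≈ 1.21.
E_I > 1: normal good (luxury).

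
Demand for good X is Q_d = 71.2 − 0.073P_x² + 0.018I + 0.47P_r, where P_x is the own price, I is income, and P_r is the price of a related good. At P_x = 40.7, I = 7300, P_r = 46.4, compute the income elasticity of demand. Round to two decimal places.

Q_d = 71.2 − 0.073(40.7)² + 0.018(7300) + 0.47(46.4) = 71.2 − 120.9238 + 131.4 + 21.808 = 103.4842.
∂Q_d/∂I = +0.018, so E_I = 0.018·(7300/103.4842) ≈ 1.27.
E_I > 1: normal good (luxury).

1.27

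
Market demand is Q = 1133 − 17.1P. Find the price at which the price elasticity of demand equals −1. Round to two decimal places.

33.13

For linear demand Q = a − bP, E = −bP/(a − bP). |E| = 1 ⇒ bP = a − bP ⇒ P = a/(2b).
P = 1133/(2·17.1) ≈ 33.13.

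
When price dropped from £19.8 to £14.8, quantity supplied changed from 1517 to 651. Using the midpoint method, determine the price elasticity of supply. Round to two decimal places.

2.76

%Δq = (651 − 1517)/[(1517 + 651)/2] = -866/1084 ≈ -0.7989.
%Δp = (14.8 − 19.8)/[(19.8 + 14.8)/2] = -5/17.3 ≈ -0.2890.
Arc elasticity E = %Δq/%Δp ≈ -0.7989/-0.2890 ≈ 2.76.
|E| > 1: supply is elastic over this range.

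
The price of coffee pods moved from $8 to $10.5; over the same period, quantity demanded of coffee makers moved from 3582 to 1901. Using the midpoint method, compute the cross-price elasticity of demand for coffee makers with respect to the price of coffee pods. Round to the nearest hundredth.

-2.27

%ΔQ_x = (1901 − 3582)/[(3582+1901)/2] = -1681/2741.5 ≈ -0.6132.
%ΔP_y = (10.5 − 8)/[(8+10.5)/2] ≈ 0.2703.
E_xy = -0.6132/0.2703 ≈ -2.27.
E_xy < 0, so coffee makers and coffee pods are complements.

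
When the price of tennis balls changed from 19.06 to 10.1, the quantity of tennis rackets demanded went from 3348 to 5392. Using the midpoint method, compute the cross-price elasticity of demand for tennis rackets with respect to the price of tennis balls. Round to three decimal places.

%ΔQ_x = (5392 − 3348)/[(3348+5392)/2] = 2044/4370 ≈ 0.4677.
%ΔP_y = (10.1 − 19.06)/[(19.06+10.1)/2] ≈ -0.6145.
E_xy = 0.4677/-0.6145 ≈ -0.761.
E_xy < 0, so tennis rackets and tennis balls are complements.

-0.761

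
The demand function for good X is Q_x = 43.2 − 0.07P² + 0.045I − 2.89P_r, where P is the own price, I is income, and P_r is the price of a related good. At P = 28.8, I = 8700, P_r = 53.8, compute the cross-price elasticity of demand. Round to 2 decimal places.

First evaluate Q_x: 43.2 − 0.07(28.8)² + 0.045(8700) − 2.89(53.8) = 43.2 − 58.0608 + 391.5 − 155.482 = 221.1572.
∂Q_x/∂P_r = −2.89, so E_xy = -2.89·(53.8/221.1572) ≈ -0.70.
E_xy < 0: the goods are complements.

-0.70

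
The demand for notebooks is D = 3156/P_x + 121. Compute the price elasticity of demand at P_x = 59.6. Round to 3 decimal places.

-0.304

At P_x = 59.6, D = 173.953.
dD/dP_x = −3156/P_x² = −0.8885.
Point elasticity E = (dD/dP_x)·(P_x/D) = -0.8885 × 59.6/173.953 ≈ -0.304.
|E| < 1, so demand is inelastic at this price.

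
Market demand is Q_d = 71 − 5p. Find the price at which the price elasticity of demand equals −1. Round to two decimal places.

7.10

For linear demand Q_d = a − bp, E = −bp/(a − bp). |E| = 1 ⇒ bp = a − bp ⇒ p = a/(2b).
p = 71/(2·5) = 7.10.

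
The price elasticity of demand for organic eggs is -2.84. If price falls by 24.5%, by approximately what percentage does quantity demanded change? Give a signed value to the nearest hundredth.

%ΔQ ≈ E × %ΔP = (-2.84) × (-24.5%) = 69.58%.

69.58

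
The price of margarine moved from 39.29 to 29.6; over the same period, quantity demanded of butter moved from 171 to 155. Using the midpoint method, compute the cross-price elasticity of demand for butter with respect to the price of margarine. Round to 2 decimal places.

0.35

%ΔQ_x = (155 − 171)/[(171+155)/2] = -16/163 ≈ -0.0982.
%ΔP_y = (29.6 − 39.29)/[(39.29+29.6)/2] ≈ -0.2813.
E_xy = -0.0982/-0.2813 ≈ 0.35.
E_xy > 0, so butter and margarine are substitutes.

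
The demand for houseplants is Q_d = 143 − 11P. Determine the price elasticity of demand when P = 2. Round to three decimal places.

-0.182

At P = 2, Q_d = 121.
dQ_d/dP = −11.
Point elasticity E = (dQ_d/dP)·(P/Q_d) = -11 × 2/121 ≈ -0.182.
|E| < 1, so demand is inelastic at this price.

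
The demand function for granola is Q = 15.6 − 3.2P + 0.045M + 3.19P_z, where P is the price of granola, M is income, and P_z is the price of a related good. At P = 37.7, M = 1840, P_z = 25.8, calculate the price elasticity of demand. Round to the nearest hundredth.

Substituting, Q = 15.6 − 3.2(37.7) + 0.045(1840) + 3.19(25.8) = 15.6 − 120.64 + 82.8 + 82.302 = 60.062.
∂Q/∂P = −3.2, so E_p = (−3.2)·(37.7/60.062) ≈ -2.01.
|E_p| > 1: demand is elastic.

-2.01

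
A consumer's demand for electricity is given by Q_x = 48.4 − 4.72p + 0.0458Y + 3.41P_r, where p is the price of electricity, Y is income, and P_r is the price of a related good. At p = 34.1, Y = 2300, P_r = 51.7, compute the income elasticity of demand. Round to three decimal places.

First evaluate Q_x: 48.4 − 4.72(34.1) + 0.0458(2300) + 3.41(51.7) = 48.4 − 160.952 + 105.34 + 176.297 = 169.085.
∂Q_x/∂Y = +0.0458, so E_I = 0.0458·(2300/169.085) ≈ 0.623.
E_I ∈ (0,1): normal good (necessity).

0.623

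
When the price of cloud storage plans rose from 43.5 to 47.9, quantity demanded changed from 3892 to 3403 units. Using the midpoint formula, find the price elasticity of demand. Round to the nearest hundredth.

%ΔQ = (3403 − 3892)/[(3892 + 3403)/2] = -489/3647.5 ≈ -0.1341.
%Δp = (47.9 − 43.5)/[(43.5 + 47.9)/2] = 4.4/45.7 ≈ 0.0963.
Arc elasticity E = %ΔQ/%Δp ≈ -0.1341/0.0963 ≈ -1.39.
|E| > 1: demand is elastic over this range.

-1.39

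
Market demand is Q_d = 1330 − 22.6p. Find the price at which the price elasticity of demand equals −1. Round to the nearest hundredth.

For linear demand Q_d = a − bp, E = −bp/(a − bp). |E| = 1 ⇒ bp = a − bp ⇒ p = a/(2b).
p = 1330/(2·22.6) ≈ 29.42.

29.42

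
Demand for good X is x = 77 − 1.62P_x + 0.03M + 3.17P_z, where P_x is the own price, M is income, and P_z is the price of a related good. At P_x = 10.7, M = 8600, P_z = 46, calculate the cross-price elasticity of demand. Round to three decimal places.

x = 77 − 1.62(10.7) + 0.03(8600) + 3.17(46) = 77 − 17.334 + 258 + 145.82 = 463.486.
∂x/∂P_z = +3.17, so E_xy = 3.17·(46/463.486) ≈ 0.315.
E_xy > 0: the goods are substitutes.

0.315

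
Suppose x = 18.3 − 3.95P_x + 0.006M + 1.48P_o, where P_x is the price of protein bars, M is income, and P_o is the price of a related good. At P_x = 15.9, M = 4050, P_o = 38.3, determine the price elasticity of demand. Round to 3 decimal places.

x = 18.3 − 3.95(15.9) + 0.006(4050) + 1.48(38.3) = 18.3 − 62.805 + 24.3 + 56.684 = 36.479.
∂x/∂P_x = −3.95, so E_p = (−3.95)·(15.9/36.479) ≈ -1.722.
|E_p| > 1: demand is elastic.

-1.722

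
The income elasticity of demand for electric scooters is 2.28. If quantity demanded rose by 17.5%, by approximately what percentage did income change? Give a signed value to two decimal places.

7.68

%ΔQ ≈ E × %ΔI ⇒ %ΔI = %ΔQ / E = (17.5%)/(2.28) ≈ 7.68%.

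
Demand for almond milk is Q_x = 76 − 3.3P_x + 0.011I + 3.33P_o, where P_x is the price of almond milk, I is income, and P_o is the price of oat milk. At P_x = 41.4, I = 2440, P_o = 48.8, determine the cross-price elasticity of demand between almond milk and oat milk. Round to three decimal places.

First evaluate Q_x: 76 − 3.3(41.4) + 0.011(2440) + 3.33(48.8) = 76 − 136.62 + 26.84 + 162.504 = 128.724.
∂Q_x/∂P_o = +3.33, so E_xy = 3.33·(48.8/128.724) ≈ 1.262.
E_xy > 0: the goods are substitutes.

1.262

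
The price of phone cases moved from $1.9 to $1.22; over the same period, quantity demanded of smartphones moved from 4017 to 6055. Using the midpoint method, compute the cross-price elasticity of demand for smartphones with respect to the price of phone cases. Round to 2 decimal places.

%ΔQ_x = (6055 − 4017)/[(4017+6055)/2] = 2038/5036 ≈ 0.4047.
%ΔP_y = (1.22 − 1.9)/[(1.9+1.22)/2] ≈ -0.4359.
E_xy = 0.4047/-0.4359 ≈ -0.93.
E_xy < 0, so smartphones and phone cases are complements.

-0.93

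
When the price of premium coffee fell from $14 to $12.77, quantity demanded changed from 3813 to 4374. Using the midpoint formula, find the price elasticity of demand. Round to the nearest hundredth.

%ΔQ = (4374 − 3813)/[(3813 + 4374)/2] = 561/4093.5 ≈ 0.1370.
%Δp = (12.77 − 14)/[(14 + 12.77)/2] = -1.23/13.385 ≈ -0.0919.
Arc elasticity E = %ΔQ/%Δp ≈ 0.1370/-0.0919 ≈ -1.49.
|E| > 1: demand is elastic over this range.

-1.49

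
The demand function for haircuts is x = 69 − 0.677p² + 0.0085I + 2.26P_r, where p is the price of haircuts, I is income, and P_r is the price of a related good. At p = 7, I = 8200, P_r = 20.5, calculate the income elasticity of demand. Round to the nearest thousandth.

0.459

First evaluate x: 69 − 0.677(7)² + 0.0085(8200) + 2.26(20.5) = 69 − 33.173 + 69.7 + 46.33 = 151.857.
∂x/∂I = +0.0085, so E_I = 0.0085·(8200/151.857) ≈ 0.459.
E_I ∈ (0,1): normal good (necessity).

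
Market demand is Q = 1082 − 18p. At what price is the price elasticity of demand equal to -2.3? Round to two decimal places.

41.90

Set −bp/(a − bp) = −2.3 ⇒ bp = 2.3(a − bp) ⇒ bp(1+2.3) = 2.3·a.
p = 2.3·1082/(18·3.3) ≈ 41.90.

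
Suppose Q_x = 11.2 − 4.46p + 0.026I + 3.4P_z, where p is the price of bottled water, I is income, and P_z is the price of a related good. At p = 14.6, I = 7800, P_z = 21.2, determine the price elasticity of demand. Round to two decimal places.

Evaluating quantity at (p, I, P_z) gives Q_x = 11.2 − 4.46(14.6) + 0.026(7800) + 3.4(21.2) = 11.2 − 65.116 + 202.8 + 72.08 = 220.964.
∂Q_x/∂p = −4.46, so E_p = (−4.46)·(14.6/220.964) ≈ -0.29.
|E_p| < 1: demand is inelastic.

-0.29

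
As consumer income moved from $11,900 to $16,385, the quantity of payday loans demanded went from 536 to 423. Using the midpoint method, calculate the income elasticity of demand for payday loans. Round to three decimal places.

-0.743

%ΔQ = (423 − 536)/[(536+423)/2] = -113/479.5 ≈ -0.2357.
%ΔI = (16,385 − 11,900)/[(11,900+16,385)/2] = 4485/14142.5 ≈ 0.3171.
E_I = %ΔQ/%ΔI ≈ -0.743.
E_I < 0: inferior good.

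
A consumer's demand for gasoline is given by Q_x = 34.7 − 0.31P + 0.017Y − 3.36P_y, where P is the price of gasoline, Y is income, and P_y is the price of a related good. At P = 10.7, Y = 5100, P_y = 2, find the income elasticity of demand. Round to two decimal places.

0.78

First evaluate Q_x: 34.7 − 0.31(10.7) + 0.017(5100) − 3.36(2) = 34.7 − 3.317 + 86.7 − 6.72 = 111.363.
∂Q_x/∂Y = +0.017, so E_I = 0.017·(5100/111.363) ≈ 0.78.
E_I ∈ (0,1): normal good (necessity).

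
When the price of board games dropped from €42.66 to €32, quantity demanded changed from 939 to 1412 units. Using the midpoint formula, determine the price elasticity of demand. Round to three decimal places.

%ΔQ = (1412 − 939)/[(939 + 1412)/2] = 473/1175.5 ≈ 0.4024.
%Δp = (32 − 42.66)/[(42.66 + 32)/2] = -10.66/37.33 ≈ -0.2856.
Arc elasticity E = %ΔQ/%Δp ≈ 0.4024/-0.2856 ≈ -1.409.
|E| > 1: demand is elastic over this range.

-1.409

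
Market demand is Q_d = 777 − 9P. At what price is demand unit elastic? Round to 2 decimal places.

For linear demand Q_d = a − bP, E = −bP/(a − bP). |E| = 1 ⇒ bP = a − bP ⇒ P = a/(2b).
P = 777/(2·9) ≈ 43.17.

43.17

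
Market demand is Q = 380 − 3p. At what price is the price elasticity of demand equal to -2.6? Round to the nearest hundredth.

91.48

Set −bp/(a − bp) = −2.6 ⇒ bp = 2.6(a − bp) ⇒ bp(1+2.6) = 2.6·a.
p = 2.6·380/(3·3.6) ≈ 91.48.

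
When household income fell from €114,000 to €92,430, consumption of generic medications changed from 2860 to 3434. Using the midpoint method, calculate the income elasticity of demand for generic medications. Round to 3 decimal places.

-0.873

%ΔQ = (3434 − 2860)/[(2860+3434)/2] = 574/3147 ≈ 0.1824.
%ΔM = (92,430 − 114,000)/[(114,000+92,430)/2] = -21570/103215 ≈ -0.2090.
E_I = %ΔQ/%ΔM ≈ -0.873.
E_I < 0: inferior good.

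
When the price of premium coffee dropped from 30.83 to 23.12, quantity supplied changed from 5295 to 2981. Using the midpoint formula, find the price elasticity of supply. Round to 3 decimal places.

%ΔQ = (2981 − 5295)/[(5295 + 2981)/2] = -2314/4138 ≈ -0.5592.
%Δp = (23.12 − 30.83)/[(30.83 + 23.12)/2] = -7.71/26.975 ≈ -0.2858.
Arc elasticity E = %ΔQ/%Δp ≈ -0.5592/-0.2858 ≈ 1.957.
|E| > 1: supply is elastic over this range.

1.957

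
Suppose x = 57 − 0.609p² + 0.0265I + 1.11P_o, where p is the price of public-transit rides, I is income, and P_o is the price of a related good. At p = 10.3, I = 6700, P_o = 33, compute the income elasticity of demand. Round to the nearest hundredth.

0.86

Substituting, x = 57 − 0.609(10.3)² + 0.0265(6700) + 1.11(33) = 57 − 64.6088 + 177.55 + 36.63 = 206.5712.
∂x/∂I = +0.0265, so E_I = 0.0265·(6700/206.5712) ≈ 0.86.
E_I ∈ (0,1): normal good (necessity).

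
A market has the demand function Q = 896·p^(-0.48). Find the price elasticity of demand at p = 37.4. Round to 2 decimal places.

-0.48

For a Cobb–Douglas (constant-elasticity) form Q = A·p^α·…, the elasticity with respect to p equals the exponent α at every point.
Here the exponent on p is -0.48, so the price elasticity of demand is -0.48.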